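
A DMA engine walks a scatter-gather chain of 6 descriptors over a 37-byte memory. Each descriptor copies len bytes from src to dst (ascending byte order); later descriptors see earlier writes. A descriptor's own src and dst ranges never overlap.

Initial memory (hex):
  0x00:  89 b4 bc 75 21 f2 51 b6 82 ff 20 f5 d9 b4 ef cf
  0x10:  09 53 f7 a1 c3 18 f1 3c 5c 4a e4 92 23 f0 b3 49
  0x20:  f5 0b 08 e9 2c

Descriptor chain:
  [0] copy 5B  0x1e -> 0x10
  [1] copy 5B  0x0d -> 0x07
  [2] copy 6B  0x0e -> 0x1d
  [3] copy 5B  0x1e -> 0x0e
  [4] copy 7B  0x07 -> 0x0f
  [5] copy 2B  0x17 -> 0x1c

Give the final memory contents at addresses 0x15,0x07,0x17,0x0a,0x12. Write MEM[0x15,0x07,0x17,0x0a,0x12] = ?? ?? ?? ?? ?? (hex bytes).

MEM[0x15,0x07,0x17,0x0a,0x12] = b4 b4 3c b3 b3

#0 dst[0x10+5] := {0xb3,0x49,0xf5,0x0b,0x08}
#1 dst[0x07+5] := {0xb4,0xef,0xcf,0xb3,0x49}
#2 dst[0x1d+6] := {0xef,0xcf,0xb3,0x49,0xf5,0x0b}
#3 dst[0x0e+5] := {0xcf,0xb3,0x49,0xf5,0x0b}
#4 dst[0x0f+7] := {0xb4,0xef,0xcf,0xb3,0x49,0xd9,0xb4}
#5 dst[0x1c+2] := {0x3c,0x5c}
query mem[0x15]=0xb4, mem[0x07]=0xb4, mem[0x17]=0x3c, mem[0x0a]=0xb3, mem[0x12]=0xb3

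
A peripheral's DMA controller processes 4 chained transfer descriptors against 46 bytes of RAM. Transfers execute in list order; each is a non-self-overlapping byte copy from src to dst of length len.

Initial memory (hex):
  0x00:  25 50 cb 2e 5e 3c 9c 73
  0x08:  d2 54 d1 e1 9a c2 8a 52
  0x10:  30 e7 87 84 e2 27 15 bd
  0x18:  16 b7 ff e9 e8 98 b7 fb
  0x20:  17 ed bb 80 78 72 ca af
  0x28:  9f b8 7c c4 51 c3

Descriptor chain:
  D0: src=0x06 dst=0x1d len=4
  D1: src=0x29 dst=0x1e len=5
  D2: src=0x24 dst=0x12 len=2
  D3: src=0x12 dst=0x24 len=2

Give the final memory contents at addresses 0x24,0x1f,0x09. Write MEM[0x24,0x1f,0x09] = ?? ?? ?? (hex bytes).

  after D0: wrote 4B at 0x1d = 9c73d254
  after D1: wrote 5B at 0x1e = b87cc451c3
  after D2: wrote 2B at 0x12 = 7872
  after D3: wrote 2B at 0x24 = 7872
query mem[0x24]=0x78, mem[0x1f]=0x7c, mem[0x09]=0x54

MEM[0x24,0x1f,0x09] = 78 7c 54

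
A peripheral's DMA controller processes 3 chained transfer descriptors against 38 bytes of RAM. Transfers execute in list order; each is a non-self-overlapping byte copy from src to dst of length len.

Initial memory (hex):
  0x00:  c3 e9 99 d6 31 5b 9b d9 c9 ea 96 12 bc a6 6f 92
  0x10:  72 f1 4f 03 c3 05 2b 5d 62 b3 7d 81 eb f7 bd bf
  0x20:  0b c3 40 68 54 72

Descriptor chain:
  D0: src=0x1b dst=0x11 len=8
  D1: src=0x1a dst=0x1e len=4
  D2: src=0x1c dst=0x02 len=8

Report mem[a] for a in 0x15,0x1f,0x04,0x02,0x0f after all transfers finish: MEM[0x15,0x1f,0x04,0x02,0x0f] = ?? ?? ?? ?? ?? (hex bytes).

[0] 0x1b->0x11 len=8 : 81 eb f7 bd bf 0b c3 40
[1] 0x1a->0x1e len=4 : 7d 81 eb f7
[2] 0x1c->0x02 len=8 : eb f7 7d 81 eb f7 40 68
query mem[0x15]=0xbf, mem[0x1f]=0x81, mem[0x04]=0x7d, mem[0x02]=0xeb, mem[0x0f]=0x92

MEM[0x15,0x1f,0x04,0x02,0x0f] = bf 81 7d eb 92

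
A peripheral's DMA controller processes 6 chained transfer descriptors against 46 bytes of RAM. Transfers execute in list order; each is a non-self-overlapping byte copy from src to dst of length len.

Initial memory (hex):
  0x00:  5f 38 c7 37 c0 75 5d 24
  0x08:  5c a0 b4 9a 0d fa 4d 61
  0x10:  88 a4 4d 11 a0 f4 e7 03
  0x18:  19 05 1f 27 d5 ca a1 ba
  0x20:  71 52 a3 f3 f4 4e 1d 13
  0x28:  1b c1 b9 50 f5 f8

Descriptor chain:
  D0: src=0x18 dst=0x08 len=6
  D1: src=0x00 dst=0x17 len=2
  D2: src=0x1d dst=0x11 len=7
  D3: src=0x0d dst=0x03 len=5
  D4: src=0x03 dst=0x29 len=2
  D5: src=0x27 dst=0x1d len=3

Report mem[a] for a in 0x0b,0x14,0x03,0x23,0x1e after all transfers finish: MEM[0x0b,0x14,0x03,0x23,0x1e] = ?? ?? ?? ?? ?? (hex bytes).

[0] 0x18->0x08 len=6 : 19 05 1f 27 d5 ca
[1] 0x00->0x17 len=2 : 5f 38
[2] 0x1d->0x11 len=7 : ca a1 ba 71 52 a3 f3
[3] 0x0d->0x03 len=5 : ca 4d 61 88 ca
[4] 0x03->0x29 len=2 : ca 4d
[5] 0x27->0x1d len=3 : 13 1b ca
query mem[0x0b]=0x27, mem[0x14]=0x71, mem[0x03]=0xca, mem[0x23]=0xf3, mem[0x1e]=0x1b

MEM[0x0b,0x14,0x03,0x23,0x1e] = 27 71 ca f3 1b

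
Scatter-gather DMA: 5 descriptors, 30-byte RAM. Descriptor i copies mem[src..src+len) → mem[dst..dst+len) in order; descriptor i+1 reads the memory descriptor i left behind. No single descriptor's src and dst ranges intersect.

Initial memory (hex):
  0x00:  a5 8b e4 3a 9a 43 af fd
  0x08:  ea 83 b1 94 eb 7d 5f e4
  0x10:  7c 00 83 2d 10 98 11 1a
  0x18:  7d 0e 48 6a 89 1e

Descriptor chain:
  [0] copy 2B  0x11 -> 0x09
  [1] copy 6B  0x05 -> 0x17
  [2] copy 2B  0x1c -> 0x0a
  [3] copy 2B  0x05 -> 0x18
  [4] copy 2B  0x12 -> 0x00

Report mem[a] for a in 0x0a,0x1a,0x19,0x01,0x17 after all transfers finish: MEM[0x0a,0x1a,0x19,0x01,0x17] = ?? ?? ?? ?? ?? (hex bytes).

[0] 0x11->0x09 len=2 : 00 83
[1] 0x05->0x17 len=6 : 43 af fd ea 00 83
[2] 0x1c->0x0a len=2 : 83 1e
[3] 0x05->0x18 len=2 : 43 af
[4] 0x12->0x00 len=2 : 83 2d
query mem[0x0a]=0x83, mem[0x1a]=0xea, mem[0x19]=0xaf, mem[0x01]=0x2d, mem[0x17]=0x43

MEM[0x0a,0x1a,0x19,0x01,0x17] = 83 ea af 2d 43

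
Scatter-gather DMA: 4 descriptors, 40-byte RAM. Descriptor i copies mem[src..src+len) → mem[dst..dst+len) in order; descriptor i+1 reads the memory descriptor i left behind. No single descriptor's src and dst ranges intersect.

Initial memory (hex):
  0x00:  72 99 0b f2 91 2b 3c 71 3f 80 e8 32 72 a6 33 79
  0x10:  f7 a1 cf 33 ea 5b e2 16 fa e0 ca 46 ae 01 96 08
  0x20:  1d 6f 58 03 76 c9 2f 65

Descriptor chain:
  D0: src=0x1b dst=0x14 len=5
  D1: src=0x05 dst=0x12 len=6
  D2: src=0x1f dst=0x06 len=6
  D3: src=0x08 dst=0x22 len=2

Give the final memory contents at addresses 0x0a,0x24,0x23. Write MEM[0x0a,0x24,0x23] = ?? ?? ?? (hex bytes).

MEM[0x0a,0x24,0x23] = 03 76 58

#0 dst[0x14+5] := {0x46,0xae,0x01,0x96,0x08}
#1 dst[0x12+6] := {0x2b,0x3c,0x71,0x3f,0x80,0xe8}
#2 dst[0x06+6] := {0x08,0x1d,0x6f,0x58,0x03,0x76}
#3 dst[0x22+2] := {0x6f,0x58}
query mem[0x0a]=0x03, mem[0x24]=0x76, mem[0x23]=0x58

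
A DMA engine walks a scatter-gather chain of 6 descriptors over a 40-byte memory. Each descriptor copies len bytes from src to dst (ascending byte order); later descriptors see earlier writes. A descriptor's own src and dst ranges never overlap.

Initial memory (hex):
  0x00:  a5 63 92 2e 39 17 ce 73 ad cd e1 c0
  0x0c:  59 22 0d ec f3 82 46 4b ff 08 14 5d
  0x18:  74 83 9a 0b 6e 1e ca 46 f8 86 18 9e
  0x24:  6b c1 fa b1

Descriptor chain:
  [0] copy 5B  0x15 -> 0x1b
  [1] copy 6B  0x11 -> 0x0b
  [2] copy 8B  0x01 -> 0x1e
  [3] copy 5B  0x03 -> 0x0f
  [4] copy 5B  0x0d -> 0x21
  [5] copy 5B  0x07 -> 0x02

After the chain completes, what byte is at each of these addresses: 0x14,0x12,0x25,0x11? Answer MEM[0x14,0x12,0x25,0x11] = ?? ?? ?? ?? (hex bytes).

MEM[0x14,0x12,0x25,0x11] = ff ce 17 17

  after D0: wrote 5B at 0x1b = 08145d7483
  after D1: wrote 6B at 0x0b = 82464bff0814
  after D2: wrote 8B at 0x1e = 63922e3917ce73ad
  after D3: wrote 5B at 0x0f = 2e3917ce73
  after D4: wrote 5B at 0x21 = 4bff2e3917
  after D5: wrote 5B at 0x02 = 73adcde182
query mem[0x14]=0xff, mem[0x12]=0xce, mem[0x25]=0x17, mem[0x11]=0x17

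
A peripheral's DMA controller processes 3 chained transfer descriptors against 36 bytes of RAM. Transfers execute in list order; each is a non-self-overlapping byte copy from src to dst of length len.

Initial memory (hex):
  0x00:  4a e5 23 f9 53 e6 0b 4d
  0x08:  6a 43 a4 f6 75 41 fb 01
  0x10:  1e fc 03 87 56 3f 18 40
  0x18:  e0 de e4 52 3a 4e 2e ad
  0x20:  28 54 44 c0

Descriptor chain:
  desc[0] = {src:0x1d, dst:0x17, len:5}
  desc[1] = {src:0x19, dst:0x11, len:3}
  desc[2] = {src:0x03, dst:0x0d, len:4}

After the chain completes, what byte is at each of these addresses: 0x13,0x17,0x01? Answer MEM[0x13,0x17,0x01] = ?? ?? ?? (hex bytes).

[0] 0x1d->0x17 len=5 : 4e 2e ad 28 54
[1] 0x19->0x11 len=3 : ad 28 54
[2] 0x03->0x0d len=4 : f9 53 e6 0b
query mem[0x13]=0x54, mem[0x17]=0x4e, mem[0x01]=0xe5

MEM[0x13,0x17,0x01] = 54 4e e5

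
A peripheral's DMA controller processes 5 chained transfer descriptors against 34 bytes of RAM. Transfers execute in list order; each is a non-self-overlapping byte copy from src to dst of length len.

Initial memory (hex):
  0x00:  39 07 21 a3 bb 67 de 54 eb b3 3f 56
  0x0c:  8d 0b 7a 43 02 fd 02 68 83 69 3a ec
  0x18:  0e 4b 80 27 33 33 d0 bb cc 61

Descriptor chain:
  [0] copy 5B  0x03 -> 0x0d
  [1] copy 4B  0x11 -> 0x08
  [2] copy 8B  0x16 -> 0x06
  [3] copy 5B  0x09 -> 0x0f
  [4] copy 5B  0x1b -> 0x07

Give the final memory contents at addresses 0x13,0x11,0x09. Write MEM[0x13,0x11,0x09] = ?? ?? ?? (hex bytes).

[0] 0x03->0x0d len=5 : a3 bb 67 de 54
[1] 0x11->0x08 len=4 : 54 02 68 83
[2] 0x16->0x06 len=8 : 3a ec 0e 4b 80 27 33 33
[3] 0x09->0x0f len=5 : 4b 80 27 33 33
[4] 0x1b->0x07 len=5 : 27 33 33 d0 bb
query mem[0x13]=0x33, mem[0x11]=0x27, mem[0x09]=0x33

MEM[0x13,0x11,0x09] = 33 27 33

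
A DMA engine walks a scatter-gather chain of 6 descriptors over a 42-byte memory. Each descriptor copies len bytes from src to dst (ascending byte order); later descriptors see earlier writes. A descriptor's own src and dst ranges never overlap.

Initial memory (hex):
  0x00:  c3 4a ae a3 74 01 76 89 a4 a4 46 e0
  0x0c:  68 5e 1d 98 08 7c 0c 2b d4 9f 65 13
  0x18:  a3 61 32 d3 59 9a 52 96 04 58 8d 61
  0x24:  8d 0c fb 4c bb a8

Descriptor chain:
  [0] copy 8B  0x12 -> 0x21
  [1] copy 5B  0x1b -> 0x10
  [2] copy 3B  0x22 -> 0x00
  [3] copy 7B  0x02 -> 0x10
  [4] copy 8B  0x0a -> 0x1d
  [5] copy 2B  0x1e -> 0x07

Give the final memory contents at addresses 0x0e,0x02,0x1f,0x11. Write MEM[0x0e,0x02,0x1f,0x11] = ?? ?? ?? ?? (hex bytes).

#0 dst[0x21+8] := {0x0c,0x2b,0xd4,0x9f,0x65,0x13,0xa3,0x61}
#1 dst[0x10+5] := {0xd3,0x59,0x9a,0x52,0x96}
#2 dst[0x00+3] := {0x2b,0xd4,0x9f}
#3 dst[0x10+7] := {0x9f,0xa3,0x74,0x01,0x76,0x89,0xa4}
#4 dst[0x1d+8] := {0x46,0xe0,0x68,0x5e,0x1d,0x98,0x9f,0xa3}
#5 dst[0x07+2] := {0xe0,0x68}
query mem[0x0e]=0x1d, mem[0x02]=0x9f, mem[0x1f]=0x68, mem[0x11]=0xa3

MEM[0x0e,0x02,0x1f,0x11] = 1d 9f 68 a3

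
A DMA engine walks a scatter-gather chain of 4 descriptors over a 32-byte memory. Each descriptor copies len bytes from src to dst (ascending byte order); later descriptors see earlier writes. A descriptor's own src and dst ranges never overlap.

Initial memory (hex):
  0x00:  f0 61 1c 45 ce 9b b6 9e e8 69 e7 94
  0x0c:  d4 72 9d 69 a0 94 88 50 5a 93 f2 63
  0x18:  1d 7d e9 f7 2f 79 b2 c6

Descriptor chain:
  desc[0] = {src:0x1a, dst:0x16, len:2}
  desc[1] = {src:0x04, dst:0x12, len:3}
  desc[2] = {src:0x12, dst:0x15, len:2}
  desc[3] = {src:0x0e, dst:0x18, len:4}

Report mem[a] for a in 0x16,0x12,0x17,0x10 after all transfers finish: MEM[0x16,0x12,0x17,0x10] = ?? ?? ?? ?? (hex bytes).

D0: mem[0x16..0x17] <- [e9 f7]
D1: mem[0x12..0x14] <- [ce 9b b6]
D2: mem[0x15..0x16] <- [ce 9b]
D3: mem[0x18..0x1b] <- [9d 69 a0 94]
query mem[0x16]=0x9b, mem[0x12]=0xce, mem[0x17]=0xf7, mem[0x10]=0xa0

MEM[0x16,0x12,0x17,0x10] = 9b ce f7 a0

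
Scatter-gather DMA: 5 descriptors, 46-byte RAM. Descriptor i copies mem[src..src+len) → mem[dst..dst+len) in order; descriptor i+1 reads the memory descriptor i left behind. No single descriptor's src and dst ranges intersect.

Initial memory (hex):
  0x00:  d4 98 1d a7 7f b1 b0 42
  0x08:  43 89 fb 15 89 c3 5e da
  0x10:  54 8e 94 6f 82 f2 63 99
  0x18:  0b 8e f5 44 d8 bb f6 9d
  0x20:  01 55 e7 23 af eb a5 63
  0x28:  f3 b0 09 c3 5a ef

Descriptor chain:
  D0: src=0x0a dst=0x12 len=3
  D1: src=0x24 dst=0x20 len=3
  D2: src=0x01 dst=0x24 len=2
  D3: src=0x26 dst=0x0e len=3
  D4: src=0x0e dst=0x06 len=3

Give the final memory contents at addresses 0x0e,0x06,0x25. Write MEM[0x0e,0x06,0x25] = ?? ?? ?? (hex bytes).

[0] 0x0a->0x12 len=3 : fb 15 89
[1] 0x24->0x20 len=3 : af eb a5
[2] 0x01->0x24 len=2 : 98 1d
[3] 0x26->0x0e len=3 : a5 63 f3
[4] 0x0e->0x06 len=3 : a5 63 f3
query mem[0x0e]=0xa5, mem[0x06]=0xa5, mem[0x25]=0x1d

MEM[0x0e,0x06,0x25] = a5 a5 1d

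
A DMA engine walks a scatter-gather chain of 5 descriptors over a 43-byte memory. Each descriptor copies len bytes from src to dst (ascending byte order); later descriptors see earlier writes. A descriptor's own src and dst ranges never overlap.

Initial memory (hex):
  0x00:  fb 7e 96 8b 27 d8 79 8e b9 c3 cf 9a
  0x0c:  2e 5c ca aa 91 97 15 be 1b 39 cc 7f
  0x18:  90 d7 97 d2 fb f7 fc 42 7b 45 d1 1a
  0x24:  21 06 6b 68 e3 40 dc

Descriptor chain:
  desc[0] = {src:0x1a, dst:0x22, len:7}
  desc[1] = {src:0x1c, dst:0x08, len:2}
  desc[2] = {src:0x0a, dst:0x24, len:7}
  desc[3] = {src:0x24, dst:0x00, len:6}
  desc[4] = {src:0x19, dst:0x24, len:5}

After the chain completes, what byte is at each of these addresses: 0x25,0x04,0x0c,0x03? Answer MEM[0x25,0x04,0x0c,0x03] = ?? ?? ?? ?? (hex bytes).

MEM[0x25,0x04,0x0c,0x03] = 97 ca 2e 5c

#0 dst[0x22+7] := {0x97,0xd2,0xfb,0xf7,0xfc,0x42,0x7b}
#1 dst[0x08+2] := {0xfb,0xf7}
#2 dst[0x24+7] := {0xcf,0x9a,0x2e,0x5c,0xca,0xaa,0x91}
#3 dst[0x00+6] := {0xcf,0x9a,0x2e,0x5c,0xca,0xaa}
#4 dst[0x24+5] := {0xd7,0x97,0xd2,0xfb,0xf7}
query mem[0x25]=0x97, mem[0x04]=0xca, mem[0x0c]=0x2e, mem[0x03]=0x5c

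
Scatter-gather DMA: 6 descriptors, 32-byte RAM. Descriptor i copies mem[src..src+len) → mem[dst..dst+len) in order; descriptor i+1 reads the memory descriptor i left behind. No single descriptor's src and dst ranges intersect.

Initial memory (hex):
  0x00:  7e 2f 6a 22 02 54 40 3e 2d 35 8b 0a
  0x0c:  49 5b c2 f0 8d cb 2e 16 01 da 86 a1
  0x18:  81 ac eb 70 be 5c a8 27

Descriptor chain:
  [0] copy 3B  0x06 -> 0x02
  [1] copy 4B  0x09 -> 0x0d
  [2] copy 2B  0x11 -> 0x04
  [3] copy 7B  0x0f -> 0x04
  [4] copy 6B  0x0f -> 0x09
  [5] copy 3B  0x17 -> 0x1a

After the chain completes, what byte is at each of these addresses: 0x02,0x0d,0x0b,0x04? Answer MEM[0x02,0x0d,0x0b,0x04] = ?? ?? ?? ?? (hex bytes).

MEM[0x02,0x0d,0x0b,0x04] = 40 16 cb 0a

#0 dst[0x02+3] := {0x40,0x3e,0x2d}
#1 dst[0x0d+4] := {0x35,0x8b,0x0a,0x49}
#2 dst[0x04+2] := {0xcb,0x2e}
#3 dst[0x04+7] := {0x0a,0x49,0xcb,0x2e,0x16,0x01,0xda}
#4 dst[0x09+6] := {0x0a,0x49,0xcb,0x2e,0x16,0x01}
#5 dst[0x1a+3] := {0xa1,0x81,0xac}
query mem[0x02]=0x40, mem[0x0d]=0x16, mem[0x0b]=0xcb, mem[0x04]=0x0a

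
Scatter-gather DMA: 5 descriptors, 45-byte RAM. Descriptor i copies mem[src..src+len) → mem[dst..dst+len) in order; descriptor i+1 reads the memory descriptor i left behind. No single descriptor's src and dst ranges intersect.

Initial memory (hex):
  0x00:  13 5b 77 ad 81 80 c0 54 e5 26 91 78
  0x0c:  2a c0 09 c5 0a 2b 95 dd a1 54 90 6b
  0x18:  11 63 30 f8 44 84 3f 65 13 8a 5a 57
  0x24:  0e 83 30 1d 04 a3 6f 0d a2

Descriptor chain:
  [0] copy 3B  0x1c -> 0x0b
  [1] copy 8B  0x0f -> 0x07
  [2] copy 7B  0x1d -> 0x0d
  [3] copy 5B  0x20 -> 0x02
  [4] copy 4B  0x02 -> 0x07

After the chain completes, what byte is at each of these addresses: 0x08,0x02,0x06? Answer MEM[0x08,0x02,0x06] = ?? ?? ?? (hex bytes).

MEM[0x08,0x02,0x06] = 8a 13 0e

  after D0: wrote 3B at 0x0b = 44843f
  after D1: wrote 8B at 0x07 = c50a2b95dda15490
  after D2: wrote 7B at 0x0d = 843f65138a5a57
  after D3: wrote 5B at 0x02 = 138a5a570e
  after D4: wrote 4B at 0x07 = 138a5a57
query mem[0x08]=0x8a, mem[0x02]=0x13, mem[0x06]=0x0e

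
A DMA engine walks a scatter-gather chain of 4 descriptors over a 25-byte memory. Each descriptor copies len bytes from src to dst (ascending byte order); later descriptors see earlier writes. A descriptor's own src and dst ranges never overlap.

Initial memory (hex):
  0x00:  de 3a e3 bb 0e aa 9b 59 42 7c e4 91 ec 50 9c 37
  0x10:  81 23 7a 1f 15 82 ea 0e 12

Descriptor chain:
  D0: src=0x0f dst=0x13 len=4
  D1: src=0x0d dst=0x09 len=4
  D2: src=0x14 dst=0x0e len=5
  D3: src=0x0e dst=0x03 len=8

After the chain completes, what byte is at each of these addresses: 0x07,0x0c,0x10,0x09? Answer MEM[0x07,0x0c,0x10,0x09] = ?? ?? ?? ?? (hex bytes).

MEM[0x07,0x0c,0x10,0x09] = 12 81 7a 81

[0] 0x0f->0x13 len=4 : 37 81 23 7a
[1] 0x0d->0x09 len=4 : 50 9c 37 81
[2] 0x14->0x0e len=5 : 81 23 7a 0e 12
[3] 0x0e->0x03 len=8 : 81 23 7a 0e 12 37 81 23
query mem[0x07]=0x12, mem[0x0c]=0x81, mem[0x10]=0x7a, mem[0x09]=0x81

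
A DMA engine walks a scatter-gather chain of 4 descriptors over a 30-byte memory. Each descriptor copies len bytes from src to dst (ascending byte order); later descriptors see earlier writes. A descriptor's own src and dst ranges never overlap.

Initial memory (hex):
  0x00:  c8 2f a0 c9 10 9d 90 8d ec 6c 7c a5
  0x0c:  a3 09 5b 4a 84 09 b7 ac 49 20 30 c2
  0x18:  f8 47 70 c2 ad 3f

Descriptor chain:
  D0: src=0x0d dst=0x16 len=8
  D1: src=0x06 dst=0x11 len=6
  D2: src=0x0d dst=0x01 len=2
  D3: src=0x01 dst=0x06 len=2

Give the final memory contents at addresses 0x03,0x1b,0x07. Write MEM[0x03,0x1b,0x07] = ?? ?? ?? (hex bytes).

MEM[0x03,0x1b,0x07] = c9 b7 5b

[0] 0x0d->0x16 len=8 : 09 5b 4a 84 09 b7 ac 49
[1] 0x06->0x11 len=6 : 90 8d ec 6c 7c a5
[2] 0x0d->0x01 len=2 : 09 5b
[3] 0x01->0x06 len=2 : 09 5b
query mem[0x03]=0xc9, mem[0x1b]=0xb7, mem[0x07]=0x5b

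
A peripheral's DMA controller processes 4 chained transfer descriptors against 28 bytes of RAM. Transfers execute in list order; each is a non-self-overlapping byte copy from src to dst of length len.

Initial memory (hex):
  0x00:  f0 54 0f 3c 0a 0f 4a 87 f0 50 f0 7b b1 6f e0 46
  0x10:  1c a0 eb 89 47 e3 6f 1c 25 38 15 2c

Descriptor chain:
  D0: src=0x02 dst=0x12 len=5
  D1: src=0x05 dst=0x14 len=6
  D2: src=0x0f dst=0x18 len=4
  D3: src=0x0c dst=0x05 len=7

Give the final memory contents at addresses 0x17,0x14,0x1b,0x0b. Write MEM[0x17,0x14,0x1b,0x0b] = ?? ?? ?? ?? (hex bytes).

D0: mem[0x12..0x16] <- [0f 3c 0a 0f 4a]
D1: mem[0x14..0x19] <- [0f 4a 87 f0 50 f0]
D2: mem[0x18..0x1b] <- [46 1c a0 0f]
D3: mem[0x05..0x0b] <- [b1 6f e0 46 1c a0 0f]
query mem[0x17]=0xf0, mem[0x14]=0x0f, mem[0x1b]=0x0f, mem[0x0b]=0x0f

MEM[0x17,0x14,0x1b,0x0b] = f0 0f 0f 0f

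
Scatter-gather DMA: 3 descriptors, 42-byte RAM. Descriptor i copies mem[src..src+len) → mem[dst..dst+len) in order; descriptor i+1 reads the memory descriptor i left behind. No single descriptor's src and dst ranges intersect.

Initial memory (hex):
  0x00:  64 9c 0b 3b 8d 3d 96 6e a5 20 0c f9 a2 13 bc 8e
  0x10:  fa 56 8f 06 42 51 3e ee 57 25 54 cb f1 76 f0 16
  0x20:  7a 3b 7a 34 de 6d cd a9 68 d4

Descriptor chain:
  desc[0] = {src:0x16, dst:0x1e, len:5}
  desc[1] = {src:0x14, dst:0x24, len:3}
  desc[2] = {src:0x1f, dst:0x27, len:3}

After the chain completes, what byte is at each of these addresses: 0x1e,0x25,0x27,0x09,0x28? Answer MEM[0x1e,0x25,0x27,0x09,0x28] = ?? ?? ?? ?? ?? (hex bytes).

MEM[0x1e,0x25,0x27,0x09,0x28] = 3e 51 ee 20 57

D0: mem[0x1e..0x22] <- [3e ee 57 25 54]
D1: mem[0x24..0x26] <- [42 51 3e]
D2: mem[0x27..0x29] <- [ee 57 25]
query mem[0x1e]=0x3e, mem[0x25]=0x51, mem[0x27]=0xee, mem[0x09]=0x20, mem[0x28]=0x57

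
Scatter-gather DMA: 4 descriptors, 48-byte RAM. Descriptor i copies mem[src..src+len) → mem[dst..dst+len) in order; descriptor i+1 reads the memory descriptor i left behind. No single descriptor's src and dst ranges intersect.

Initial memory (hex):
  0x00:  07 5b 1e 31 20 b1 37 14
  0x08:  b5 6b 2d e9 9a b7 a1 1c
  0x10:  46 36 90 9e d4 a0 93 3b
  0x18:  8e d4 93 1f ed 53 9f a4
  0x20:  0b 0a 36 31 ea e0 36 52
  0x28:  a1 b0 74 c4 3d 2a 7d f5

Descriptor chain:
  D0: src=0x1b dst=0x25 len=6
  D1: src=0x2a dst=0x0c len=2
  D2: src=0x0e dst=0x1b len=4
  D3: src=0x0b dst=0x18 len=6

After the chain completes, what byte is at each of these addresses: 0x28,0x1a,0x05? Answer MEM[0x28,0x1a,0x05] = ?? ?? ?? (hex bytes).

MEM[0x28,0x1a,0x05] = 9f c4 b1

  after D0: wrote 6B at 0x25 = 1fed539fa40b
  after D1: wrote 2B at 0x0c = 0bc4
  after D2: wrote 4B at 0x1b = a11c4636
  after D3: wrote 6B at 0x18 = e90bc4a11c46
query mem[0x28]=0x9f, mem[0x1a]=0xc4, mem[0x05]=0xb1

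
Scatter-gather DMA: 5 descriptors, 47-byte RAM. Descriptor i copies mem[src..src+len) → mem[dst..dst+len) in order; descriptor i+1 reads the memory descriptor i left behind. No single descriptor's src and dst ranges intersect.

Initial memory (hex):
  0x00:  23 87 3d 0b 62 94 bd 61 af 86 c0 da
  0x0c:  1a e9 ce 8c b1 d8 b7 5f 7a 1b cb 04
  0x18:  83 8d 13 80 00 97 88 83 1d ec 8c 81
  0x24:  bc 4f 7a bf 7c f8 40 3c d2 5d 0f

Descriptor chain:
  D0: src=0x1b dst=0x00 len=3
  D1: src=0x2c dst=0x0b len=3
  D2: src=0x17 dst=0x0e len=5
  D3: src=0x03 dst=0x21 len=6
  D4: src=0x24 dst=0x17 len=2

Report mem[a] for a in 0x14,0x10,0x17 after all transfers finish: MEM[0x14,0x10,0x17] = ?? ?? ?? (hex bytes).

MEM[0x14,0x10,0x17] = 7a 8d bd

[0] 0x1b->0x00 len=3 : 80 00 97
[1] 0x2c->0x0b len=3 : d2 5d 0f
[2] 0x17->0x0e len=5 : 04 83 8d 13 80
[3] 0x03->0x21 len=6 : 0b 62 94 bd 61 af
[4] 0x24->0x17 len=2 : bd 61
query mem[0x14]=0x7a, mem[0x10]=0x8d, mem[0x17]=0xbd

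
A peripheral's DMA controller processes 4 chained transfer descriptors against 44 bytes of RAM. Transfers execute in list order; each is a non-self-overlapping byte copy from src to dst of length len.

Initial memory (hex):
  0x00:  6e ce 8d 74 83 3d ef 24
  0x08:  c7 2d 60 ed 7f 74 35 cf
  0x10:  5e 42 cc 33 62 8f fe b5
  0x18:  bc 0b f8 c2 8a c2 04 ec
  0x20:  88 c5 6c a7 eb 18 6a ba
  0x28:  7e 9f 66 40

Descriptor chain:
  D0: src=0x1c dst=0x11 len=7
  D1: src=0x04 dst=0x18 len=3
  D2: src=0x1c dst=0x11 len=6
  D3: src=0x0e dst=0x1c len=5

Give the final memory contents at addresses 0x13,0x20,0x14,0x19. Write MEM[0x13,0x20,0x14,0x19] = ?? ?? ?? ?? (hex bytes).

D0: mem[0x11..0x17] <- [8a c2 04 ec 88 c5 6c]
D1: mem[0x18..0x1a] <- [83 3d ef]
D2: mem[0x11..0x16] <- [8a c2 04 ec 88 c5]
D3: mem[0x1c..0x20] <- [35 cf 5e 8a c2]
query mem[0x13]=0x04, mem[0x20]=0xc2, mem[0x14]=0xec, mem[0x19]=0x3d

MEM[0x13,0x20,0x14,0x19] = 04 c2 ec 3d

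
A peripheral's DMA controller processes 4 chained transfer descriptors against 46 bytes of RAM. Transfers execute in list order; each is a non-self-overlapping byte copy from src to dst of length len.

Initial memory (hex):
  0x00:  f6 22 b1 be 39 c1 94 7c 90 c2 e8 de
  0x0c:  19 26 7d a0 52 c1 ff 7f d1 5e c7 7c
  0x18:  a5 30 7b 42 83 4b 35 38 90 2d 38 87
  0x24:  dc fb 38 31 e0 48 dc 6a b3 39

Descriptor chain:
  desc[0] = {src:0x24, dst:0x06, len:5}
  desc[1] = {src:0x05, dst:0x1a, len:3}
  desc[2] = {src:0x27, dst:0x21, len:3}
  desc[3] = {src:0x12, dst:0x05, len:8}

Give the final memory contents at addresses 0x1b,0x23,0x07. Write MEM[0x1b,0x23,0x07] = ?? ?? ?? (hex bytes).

MEM[0x1b,0x23,0x07] = dc 48 d1

#0 dst[0x06+5] := {0xdc,0xfb,0x38,0x31,0xe0}
#1 dst[0x1a+3] := {0xc1,0xdc,0xfb}
#2 dst[0x21+3] := {0x31,0xe0,0x48}
#3 dst[0x05+8] := {0xff,0x7f,0xd1,0x5e,0xc7,0x7c,0xa5,0x30}
query mem[0x1b]=0xdc, mem[0x23]=0x48, mem[0x07]=0xd1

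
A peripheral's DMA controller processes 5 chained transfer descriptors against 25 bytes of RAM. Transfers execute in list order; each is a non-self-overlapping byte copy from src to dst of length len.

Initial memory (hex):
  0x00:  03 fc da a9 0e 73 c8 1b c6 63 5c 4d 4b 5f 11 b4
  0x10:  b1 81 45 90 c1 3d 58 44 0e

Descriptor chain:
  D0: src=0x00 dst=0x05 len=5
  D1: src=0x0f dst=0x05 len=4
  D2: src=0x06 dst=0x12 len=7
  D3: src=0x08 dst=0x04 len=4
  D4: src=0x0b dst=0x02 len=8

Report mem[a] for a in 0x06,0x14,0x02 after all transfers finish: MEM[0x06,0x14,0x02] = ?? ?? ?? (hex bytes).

D0: mem[0x05..0x09] <- [03 fc da a9 0e]
D1: mem[0x05..0x08] <- [b4 b1 81 45]
D2: mem[0x12..0x18] <- [b1 81 45 0e 5c 4d 4b]
D3: mem[0x04..0x07] <- [45 0e 5c 4d]
D4: mem[0x02..0x09] <- [4d 4b 5f 11 b4 b1 81 b1]
query mem[0x06]=0xb4, mem[0x14]=0x45, mem[0x02]=0x4d

MEM[0x06,0x14,0x02] = b4 45 4d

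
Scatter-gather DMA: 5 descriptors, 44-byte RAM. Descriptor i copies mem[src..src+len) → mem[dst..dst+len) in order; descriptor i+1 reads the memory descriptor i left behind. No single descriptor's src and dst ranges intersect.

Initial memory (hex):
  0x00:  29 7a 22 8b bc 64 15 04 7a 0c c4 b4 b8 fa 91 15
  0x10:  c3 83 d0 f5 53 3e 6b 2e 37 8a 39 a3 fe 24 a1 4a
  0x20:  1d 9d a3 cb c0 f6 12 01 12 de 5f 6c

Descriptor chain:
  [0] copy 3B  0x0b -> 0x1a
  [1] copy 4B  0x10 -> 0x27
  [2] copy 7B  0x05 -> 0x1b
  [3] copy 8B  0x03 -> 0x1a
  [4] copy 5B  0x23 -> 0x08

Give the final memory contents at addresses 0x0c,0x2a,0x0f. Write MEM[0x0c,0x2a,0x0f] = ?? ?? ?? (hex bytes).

[0] 0x0b->0x1a len=3 : b4 b8 fa
[1] 0x10->0x27 len=4 : c3 83 d0 f5
[2] 0x05->0x1b len=7 : 64 15 04 7a 0c c4 b4
[3] 0x03->0x1a len=8 : 8b bc 64 15 04 7a 0c c4
[4] 0x23->0x08 len=5 : cb c0 f6 12 c3
query mem[0x0c]=0xc3, mem[0x2a]=0xf5, mem[0x0f]=0x15

MEM[0x0c,0x2a,0x0f] = c3 f5 15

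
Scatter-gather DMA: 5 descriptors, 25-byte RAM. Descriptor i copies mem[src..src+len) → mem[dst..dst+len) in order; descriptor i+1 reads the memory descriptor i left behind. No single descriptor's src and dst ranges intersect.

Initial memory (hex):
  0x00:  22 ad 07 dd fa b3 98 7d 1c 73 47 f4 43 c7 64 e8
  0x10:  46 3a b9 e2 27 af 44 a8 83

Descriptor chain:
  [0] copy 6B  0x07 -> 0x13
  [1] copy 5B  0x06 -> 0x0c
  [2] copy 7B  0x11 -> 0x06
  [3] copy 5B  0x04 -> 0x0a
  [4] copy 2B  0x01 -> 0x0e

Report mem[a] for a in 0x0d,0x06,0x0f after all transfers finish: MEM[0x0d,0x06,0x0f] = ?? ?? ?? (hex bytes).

  after D0: wrote 6B at 0x13 = 7d1c7347f443
  after D1: wrote 5B at 0x0c = 987d1c7347
  after D2: wrote 7B at 0x06 = 3ab97d1c7347f4
  after D3: wrote 5B at 0x0a = fab33ab97d
  after D4: wrote 2B at 0x0e = ad07
query mem[0x0d]=0xb9, mem[0x06]=0x3a, mem[0x0f]=0x07

MEM[0x0d,0x06,0x0f] = b9 3a 07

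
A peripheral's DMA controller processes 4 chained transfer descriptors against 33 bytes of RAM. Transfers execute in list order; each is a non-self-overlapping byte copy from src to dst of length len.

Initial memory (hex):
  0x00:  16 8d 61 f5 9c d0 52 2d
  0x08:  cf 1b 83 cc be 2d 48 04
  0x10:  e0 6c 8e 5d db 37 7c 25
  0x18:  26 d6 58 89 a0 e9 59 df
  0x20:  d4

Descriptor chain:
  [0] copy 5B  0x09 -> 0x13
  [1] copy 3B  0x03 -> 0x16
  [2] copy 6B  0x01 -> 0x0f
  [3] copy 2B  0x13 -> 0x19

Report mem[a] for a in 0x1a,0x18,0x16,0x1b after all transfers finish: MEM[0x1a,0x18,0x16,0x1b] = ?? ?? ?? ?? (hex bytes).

[0] 0x09->0x13 len=5 : 1b 83 cc be 2d
[1] 0x03->0x16 len=3 : f5 9c d0
[2] 0x01->0x0f len=6 : 8d 61 f5 9c d0 52
[3] 0x13->0x19 len=2 : d0 52
query mem[0x1a]=0x52, mem[0x18]=0xd0, mem[0x16]=0xf5, mem[0x1b]=0x89

MEM[0x1a,0x18,0x16,0x1b] = 52 d0 f5 89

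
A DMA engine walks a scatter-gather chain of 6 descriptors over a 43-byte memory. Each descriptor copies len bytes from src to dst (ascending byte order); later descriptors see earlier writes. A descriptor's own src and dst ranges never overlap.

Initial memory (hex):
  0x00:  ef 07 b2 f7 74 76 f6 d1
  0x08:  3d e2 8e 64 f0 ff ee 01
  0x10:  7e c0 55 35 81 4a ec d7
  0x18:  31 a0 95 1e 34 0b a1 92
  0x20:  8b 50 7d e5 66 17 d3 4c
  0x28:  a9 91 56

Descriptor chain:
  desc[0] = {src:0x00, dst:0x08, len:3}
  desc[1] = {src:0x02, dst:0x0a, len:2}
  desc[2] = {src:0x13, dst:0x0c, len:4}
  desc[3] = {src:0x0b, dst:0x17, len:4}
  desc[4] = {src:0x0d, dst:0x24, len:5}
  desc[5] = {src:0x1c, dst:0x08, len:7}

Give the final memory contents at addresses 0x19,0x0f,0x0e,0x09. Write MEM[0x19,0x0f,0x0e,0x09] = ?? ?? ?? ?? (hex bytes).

  after D0: wrote 3B at 0x08 = ef07b2
  after D1: wrote 2B at 0x0a = b2f7
  after D2: wrote 4B at 0x0c = 35814aec
  after D3: wrote 4B at 0x17 = f735814a
  after D4: wrote 5B at 0x24 = 814aec7ec0
  after D5: wrote 7B at 0x08 = 340ba1928b507d
query mem[0x19]=0x81, mem[0x0f]=0xec, mem[0x0e]=0x7d, mem[0x09]=0x0b

MEM[0x19,0x0f,0x0e,0x09] = 81 ec 7d 0b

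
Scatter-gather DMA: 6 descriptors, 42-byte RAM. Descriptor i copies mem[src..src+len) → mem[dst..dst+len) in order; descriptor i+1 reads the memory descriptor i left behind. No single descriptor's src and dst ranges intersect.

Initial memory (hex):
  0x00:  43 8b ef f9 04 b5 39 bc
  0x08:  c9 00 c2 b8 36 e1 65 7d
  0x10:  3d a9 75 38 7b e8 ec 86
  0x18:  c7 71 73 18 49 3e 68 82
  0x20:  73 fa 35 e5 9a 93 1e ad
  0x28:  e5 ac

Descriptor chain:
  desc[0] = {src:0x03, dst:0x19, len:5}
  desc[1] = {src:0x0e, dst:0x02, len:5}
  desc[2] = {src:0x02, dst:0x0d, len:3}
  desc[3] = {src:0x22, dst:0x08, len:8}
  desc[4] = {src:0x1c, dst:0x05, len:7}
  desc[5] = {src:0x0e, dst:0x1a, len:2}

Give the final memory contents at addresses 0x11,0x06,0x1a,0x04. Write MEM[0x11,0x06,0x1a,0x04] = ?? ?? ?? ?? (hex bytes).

#0 dst[0x19+5] := {0xf9,0x04,0xb5,0x39,0xbc}
#1 dst[0x02+5] := {0x65,0x7d,0x3d,0xa9,0x75}
#2 dst[0x0d+3] := {0x65,0x7d,0x3d}
#3 dst[0x08+8] := {0x35,0xe5,0x9a,0x93,0x1e,0xad,0xe5,0xac}
#4 dst[0x05+7] := {0x39,0xbc,0x68,0x82,0x73,0xfa,0x35}
#5 dst[0x1a+2] := {0xe5,0xac}
query mem[0x11]=0xa9, mem[0x06]=0xbc, mem[0x1a]=0xe5, mem[0x04]=0x3d

MEM[0x11,0x06,0x1a,0x04] = a9 bc e5 3d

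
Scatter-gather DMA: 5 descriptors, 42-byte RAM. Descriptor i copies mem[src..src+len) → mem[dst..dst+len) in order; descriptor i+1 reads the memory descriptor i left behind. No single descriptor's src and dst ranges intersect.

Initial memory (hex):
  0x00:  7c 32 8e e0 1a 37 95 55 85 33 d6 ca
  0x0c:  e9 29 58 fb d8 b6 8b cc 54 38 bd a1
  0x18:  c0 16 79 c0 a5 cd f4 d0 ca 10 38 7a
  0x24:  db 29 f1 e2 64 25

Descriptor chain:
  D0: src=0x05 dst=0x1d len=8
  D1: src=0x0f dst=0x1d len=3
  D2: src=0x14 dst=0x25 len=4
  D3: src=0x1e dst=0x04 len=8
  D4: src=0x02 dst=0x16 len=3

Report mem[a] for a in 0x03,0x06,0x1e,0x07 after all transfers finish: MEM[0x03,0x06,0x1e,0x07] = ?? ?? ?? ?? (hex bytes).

MEM[0x03,0x06,0x1e,0x07] = e0 85 d8 33

  after D0: wrote 8B at 0x1d = 3795558533d6cae9
  after D1: wrote 3B at 0x1d = fbd8b6
  after D2: wrote 4B at 0x25 = 5438bda1
  after D3: wrote 8B at 0x04 = d8b68533d6cae954
  after D4: wrote 3B at 0x16 = 8ee0d8
query mem[0x03]=0xe0, mem[0x06]=0x85, mem[0x1e]=0xd8, mem[0x07]=0x33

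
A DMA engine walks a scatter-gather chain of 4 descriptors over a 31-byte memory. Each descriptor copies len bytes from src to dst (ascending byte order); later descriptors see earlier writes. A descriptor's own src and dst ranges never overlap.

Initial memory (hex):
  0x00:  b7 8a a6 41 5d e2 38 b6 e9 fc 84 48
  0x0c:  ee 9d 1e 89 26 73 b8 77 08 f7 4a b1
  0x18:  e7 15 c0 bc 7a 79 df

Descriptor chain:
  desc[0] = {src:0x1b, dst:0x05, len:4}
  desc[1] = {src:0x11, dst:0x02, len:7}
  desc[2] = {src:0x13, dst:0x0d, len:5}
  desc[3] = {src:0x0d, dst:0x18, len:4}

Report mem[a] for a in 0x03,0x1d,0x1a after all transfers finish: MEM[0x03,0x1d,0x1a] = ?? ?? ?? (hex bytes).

D0: mem[0x05..0x08] <- [bc 7a 79 df]
D1: mem[0x02..0x08] <- [73 b8 77 08 f7 4a b1]
D2: mem[0x0d..0x11] <- [77 08 f7 4a b1]
D3: mem[0x18..0x1b] <- [77 08 f7 4a]
query mem[0x03]=0xb8, mem[0x1d]=0x79, mem[0x1a]=0xf7

MEM[0x03,0x1d,0x1a] = b8 79 f7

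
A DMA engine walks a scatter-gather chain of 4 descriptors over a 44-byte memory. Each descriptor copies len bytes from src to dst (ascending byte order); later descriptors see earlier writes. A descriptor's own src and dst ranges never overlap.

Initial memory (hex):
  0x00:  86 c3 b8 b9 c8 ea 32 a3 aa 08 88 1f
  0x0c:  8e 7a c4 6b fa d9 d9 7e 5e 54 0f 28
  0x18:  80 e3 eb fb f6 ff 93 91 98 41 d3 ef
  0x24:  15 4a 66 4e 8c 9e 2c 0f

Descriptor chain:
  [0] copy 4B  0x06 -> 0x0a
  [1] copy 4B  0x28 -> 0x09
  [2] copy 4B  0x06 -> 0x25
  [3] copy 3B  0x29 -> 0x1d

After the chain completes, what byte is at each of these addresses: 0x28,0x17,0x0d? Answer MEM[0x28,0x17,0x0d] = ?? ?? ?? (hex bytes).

  after D0: wrote 4B at 0x0a = 32a3aa08
  after D1: wrote 4B at 0x09 = 8c9e2c0f
  after D2: wrote 4B at 0x25 = 32a3aa8c
  after D3: wrote 3B at 0x1d = 9e2c0f
query mem[0x28]=0x8c, mem[0x17]=0x28, mem[0x0d]=0x08

MEM[0x28,0x17,0x0d] = 8c 28 08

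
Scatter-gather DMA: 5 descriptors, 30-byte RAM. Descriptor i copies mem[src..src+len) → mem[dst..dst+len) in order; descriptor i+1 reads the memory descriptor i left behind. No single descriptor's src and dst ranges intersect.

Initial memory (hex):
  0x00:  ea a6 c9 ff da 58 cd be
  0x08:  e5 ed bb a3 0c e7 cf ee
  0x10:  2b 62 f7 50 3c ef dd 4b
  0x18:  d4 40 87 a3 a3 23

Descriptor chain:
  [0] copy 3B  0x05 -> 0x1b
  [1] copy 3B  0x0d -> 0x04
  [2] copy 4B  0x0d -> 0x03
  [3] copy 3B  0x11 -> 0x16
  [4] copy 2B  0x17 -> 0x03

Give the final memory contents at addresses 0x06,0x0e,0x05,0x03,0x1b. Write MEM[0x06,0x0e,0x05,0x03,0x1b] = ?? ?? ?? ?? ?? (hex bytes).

MEM[0x06,0x0e,0x05,0x03,0x1b] = 2b cf ee f7 58

[0] 0x05->0x1b len=3 : 58 cd be
[1] 0x0d->0x04 len=3 : e7 cf ee
[2] 0x0d->0x03 len=4 : e7 cf ee 2b
[3] 0x11->0x16 len=3 : 62 f7 50
[4] 0x17->0x03 len=2 : f7 50
query mem[0x06]=0x2b, mem[0x0e]=0xcf, mem[0x05]=0xee, mem[0x03]=0xf7, mem[0x1b]=0x58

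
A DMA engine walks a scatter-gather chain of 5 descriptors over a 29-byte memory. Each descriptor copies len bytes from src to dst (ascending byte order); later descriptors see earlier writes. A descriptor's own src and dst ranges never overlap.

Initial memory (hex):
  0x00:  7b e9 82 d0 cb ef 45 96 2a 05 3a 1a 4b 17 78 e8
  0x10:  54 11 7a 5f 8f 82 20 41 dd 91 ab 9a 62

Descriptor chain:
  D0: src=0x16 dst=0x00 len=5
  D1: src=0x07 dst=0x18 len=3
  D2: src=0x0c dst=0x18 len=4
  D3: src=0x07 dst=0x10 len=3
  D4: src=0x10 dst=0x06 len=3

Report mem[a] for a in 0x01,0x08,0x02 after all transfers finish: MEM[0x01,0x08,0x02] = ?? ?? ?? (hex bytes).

MEM[0x01,0x08,0x02] = 41 05 dd

D0: mem[0x00..0x04] <- [20 41 dd 91 ab]
D1: mem[0x18..0x1a] <- [96 2a 05]
D2: mem[0x18..0x1b] <- [4b 17 78 e8]
D3: mem[0x10..0x12] <- [96 2a 05]
D4: mem[0x06..0x08] <- [96 2a 05]
query mem[0x01]=0x41, mem[0x08]=0x05, mem[0x02]=0xdd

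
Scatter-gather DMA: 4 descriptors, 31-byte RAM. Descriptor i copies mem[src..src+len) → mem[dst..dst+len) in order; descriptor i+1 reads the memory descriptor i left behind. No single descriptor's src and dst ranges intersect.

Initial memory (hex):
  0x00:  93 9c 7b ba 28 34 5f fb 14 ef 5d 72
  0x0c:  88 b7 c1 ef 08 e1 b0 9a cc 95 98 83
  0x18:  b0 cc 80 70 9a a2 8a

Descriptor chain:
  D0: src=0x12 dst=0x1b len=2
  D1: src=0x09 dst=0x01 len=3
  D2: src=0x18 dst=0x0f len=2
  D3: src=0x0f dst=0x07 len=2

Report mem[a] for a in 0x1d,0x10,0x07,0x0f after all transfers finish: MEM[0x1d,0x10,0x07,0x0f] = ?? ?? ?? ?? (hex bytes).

D0: mem[0x1b..0x1c] <- [b0 9a]
D1: mem[0x01..0x03] <- [ef 5d 72]
D2: mem[0x0f..0x10] <- [b0 cc]
D3: mem[0x07..0x08] <- [b0 cc]
query mem[0x1d]=0xa2, mem[0x10]=0xcc, mem[0x07]=0xb0, mem[0x0f]=0xb0

MEM[0x1d,0x10,0x07,0x0f] = a2 cc b0 b0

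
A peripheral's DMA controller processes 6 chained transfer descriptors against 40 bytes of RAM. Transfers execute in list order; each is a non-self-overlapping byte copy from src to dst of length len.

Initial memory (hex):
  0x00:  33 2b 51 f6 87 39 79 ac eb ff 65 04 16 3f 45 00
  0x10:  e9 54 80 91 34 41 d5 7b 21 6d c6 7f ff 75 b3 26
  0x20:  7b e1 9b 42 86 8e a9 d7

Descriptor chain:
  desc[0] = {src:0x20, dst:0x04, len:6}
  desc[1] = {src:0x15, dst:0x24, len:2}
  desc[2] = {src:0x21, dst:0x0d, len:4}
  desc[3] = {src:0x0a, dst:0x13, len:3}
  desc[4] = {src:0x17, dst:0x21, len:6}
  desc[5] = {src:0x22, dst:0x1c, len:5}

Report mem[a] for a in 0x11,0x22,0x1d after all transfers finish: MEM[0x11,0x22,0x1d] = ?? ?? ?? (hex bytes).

  after D0: wrote 6B at 0x04 = 7be19b42868e
  after D1: wrote 2B at 0x24 = 41d5
  after D2: wrote 4B at 0x0d = e19b4241
  after D3: wrote 3B at 0x13 = 650416
  after D4: wrote 6B at 0x21 = 7b216dc67fff
  after D5: wrote 5B at 0x1c = 216dc67fff
query mem[0x11]=0x54, mem[0x22]=0x21, mem[0x1d]=0x6d

MEM[0x11,0x22,0x1d] = 54 21 6d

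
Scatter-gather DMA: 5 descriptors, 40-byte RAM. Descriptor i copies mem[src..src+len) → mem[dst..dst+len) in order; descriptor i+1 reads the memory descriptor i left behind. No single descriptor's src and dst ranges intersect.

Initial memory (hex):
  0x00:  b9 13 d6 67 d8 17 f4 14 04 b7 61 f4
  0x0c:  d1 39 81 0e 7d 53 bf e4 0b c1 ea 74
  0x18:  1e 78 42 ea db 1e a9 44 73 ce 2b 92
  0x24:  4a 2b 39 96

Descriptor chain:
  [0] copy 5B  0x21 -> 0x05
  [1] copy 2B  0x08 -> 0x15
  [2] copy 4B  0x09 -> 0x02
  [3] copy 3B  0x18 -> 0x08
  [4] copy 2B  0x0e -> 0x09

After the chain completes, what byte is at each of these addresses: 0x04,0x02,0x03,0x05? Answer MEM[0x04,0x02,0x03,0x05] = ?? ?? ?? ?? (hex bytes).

MEM[0x04,0x02,0x03,0x05] = f4 2b 61 d1

D0: mem[0x05..0x09] <- [ce 2b 92 4a 2b]
D1: mem[0x15..0x16] <- [4a 2b]
D2: mem[0x02..0x05] <- [2b 61 f4 d1]
D3: mem[0x08..0x0a] <- [1e 78 42]
D4: mem[0x09..0x0a] <- [81 0e]
query mem[0x04]=0xf4, mem[0x02]=0x2b, mem[0x03]=0x61, mem[0x05]=0xd1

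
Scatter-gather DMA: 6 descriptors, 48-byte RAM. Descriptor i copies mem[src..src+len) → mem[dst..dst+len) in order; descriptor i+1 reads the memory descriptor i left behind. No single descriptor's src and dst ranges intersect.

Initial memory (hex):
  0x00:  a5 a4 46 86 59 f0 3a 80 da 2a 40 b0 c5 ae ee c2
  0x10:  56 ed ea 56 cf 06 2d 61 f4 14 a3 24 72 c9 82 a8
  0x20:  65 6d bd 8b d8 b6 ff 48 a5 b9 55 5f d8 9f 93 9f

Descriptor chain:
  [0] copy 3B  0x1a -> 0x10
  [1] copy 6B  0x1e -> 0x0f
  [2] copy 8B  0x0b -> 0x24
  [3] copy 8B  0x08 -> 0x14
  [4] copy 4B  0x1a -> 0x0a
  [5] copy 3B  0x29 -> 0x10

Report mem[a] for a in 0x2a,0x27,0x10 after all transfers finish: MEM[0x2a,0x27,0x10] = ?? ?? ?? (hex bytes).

[0] 0x1a->0x10 len=3 : a3 24 72
[1] 0x1e->0x0f len=6 : 82 a8 65 6d bd 8b
[2] 0x0b->0x24 len=8 : b0 c5 ae ee 82 a8 65 6d
[3] 0x08->0x14 len=8 : da 2a 40 b0 c5 ae ee 82
[4] 0x1a->0x0a len=4 : ee 82 72 c9
[5] 0x29->0x10 len=3 : a8 65 6d
query mem[0x2a]=0x65, mem[0x27]=0xee, mem[0x10]=0xa8

MEM[0x2a,0x27,0x10] = 65 ee a8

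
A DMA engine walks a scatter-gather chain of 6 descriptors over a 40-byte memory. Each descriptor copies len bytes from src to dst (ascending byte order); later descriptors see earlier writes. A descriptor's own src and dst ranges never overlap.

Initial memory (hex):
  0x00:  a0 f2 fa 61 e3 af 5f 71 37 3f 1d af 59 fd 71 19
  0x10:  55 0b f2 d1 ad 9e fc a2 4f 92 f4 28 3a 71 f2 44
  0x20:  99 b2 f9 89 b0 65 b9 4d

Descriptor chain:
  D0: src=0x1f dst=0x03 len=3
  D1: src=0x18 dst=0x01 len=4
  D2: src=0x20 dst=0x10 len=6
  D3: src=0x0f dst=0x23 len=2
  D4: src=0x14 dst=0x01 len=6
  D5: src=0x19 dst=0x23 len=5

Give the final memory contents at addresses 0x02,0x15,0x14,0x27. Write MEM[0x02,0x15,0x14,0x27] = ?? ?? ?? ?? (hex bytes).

MEM[0x02,0x15,0x14,0x27] = 65 65 b0 71

D0: mem[0x03..0x05] <- [44 99 b2]
D1: mem[0x01..0x04] <- [4f 92 f4 28]
D2: mem[0x10..0x15] <- [99 b2 f9 89 b0 65]
D3: mem[0x23..0x24] <- [19 99]
D4: mem[0x01..0x06] <- [b0 65 fc a2 4f 92]
D5: mem[0x23..0x27] <- [92 f4 28 3a 71]
query mem[0x02]=0x65, mem[0x15]=0x65, mem[0x14]=0xb0, mem[0x27]=0x71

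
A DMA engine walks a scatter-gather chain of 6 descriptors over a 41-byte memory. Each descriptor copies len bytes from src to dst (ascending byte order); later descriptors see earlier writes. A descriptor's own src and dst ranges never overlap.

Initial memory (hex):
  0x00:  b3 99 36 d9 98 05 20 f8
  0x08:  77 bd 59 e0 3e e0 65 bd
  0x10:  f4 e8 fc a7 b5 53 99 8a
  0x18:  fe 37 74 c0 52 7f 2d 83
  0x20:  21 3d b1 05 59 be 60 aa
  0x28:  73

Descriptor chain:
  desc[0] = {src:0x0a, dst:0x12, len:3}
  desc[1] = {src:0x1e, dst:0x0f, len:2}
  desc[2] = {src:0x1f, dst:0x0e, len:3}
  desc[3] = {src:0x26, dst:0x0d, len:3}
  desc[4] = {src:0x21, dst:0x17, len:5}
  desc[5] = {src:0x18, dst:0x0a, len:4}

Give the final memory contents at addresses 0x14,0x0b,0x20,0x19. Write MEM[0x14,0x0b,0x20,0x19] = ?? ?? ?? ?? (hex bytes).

#0 dst[0x12+3] := {0x59,0xe0,0x3e}
#1 dst[0x0f+2] := {0x2d,0x83}
#2 dst[0x0e+3] := {0x83,0x21,0x3d}
#3 dst[0x0d+3] := {0x60,0xaa,0x73}
#4 dst[0x17+5] := {0x3d,0xb1,0x05,0x59,0xbe}
#5 dst[0x0a+4] := {0xb1,0x05,0x59,0xbe}
query mem[0x14]=0x3e, mem[0x0b]=0x05, mem[0x20]=0x21, mem[0x19]=0x05

MEM[0x14,0x0b,0x20,0x19] = 3e 05 21 05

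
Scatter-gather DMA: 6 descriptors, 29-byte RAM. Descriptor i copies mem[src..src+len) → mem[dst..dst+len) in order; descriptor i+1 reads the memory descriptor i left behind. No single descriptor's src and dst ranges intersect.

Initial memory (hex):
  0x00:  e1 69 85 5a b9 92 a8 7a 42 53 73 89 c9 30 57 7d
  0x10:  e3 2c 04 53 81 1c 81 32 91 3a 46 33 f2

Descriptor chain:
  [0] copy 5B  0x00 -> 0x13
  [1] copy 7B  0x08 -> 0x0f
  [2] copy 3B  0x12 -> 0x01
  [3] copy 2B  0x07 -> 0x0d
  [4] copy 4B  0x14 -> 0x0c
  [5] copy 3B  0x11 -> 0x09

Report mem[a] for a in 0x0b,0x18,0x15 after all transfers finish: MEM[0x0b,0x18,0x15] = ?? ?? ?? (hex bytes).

[0] 0x00->0x13 len=5 : e1 69 85 5a b9
[1] 0x08->0x0f len=7 : 42 53 73 89 c9 30 57
[2] 0x12->0x01 len=3 : 89 c9 30
[3] 0x07->0x0d len=2 : 7a 42
[4] 0x14->0x0c len=4 : 30 57 5a b9
[5] 0x11->0x09 len=3 : 73 89 c9
query mem[0x0b]=0xc9, mem[0x18]=0x91, mem[0x15]=0x57

MEM[0x0b,0x18,0x15] = c9 91 57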